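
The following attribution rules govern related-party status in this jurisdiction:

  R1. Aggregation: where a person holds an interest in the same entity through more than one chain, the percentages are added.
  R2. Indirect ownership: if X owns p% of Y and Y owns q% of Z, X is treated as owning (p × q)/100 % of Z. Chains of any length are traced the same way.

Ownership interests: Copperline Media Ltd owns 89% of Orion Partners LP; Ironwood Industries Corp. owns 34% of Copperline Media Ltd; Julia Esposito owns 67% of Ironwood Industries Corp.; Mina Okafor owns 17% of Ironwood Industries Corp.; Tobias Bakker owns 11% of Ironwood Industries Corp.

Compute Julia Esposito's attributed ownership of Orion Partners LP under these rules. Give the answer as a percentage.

20.2742%

Chain via Ironwood Industries Corp. → Copperline Media Ltd (R2): 67% × 34% × 89% = 20.2742% of Orion Partners LP.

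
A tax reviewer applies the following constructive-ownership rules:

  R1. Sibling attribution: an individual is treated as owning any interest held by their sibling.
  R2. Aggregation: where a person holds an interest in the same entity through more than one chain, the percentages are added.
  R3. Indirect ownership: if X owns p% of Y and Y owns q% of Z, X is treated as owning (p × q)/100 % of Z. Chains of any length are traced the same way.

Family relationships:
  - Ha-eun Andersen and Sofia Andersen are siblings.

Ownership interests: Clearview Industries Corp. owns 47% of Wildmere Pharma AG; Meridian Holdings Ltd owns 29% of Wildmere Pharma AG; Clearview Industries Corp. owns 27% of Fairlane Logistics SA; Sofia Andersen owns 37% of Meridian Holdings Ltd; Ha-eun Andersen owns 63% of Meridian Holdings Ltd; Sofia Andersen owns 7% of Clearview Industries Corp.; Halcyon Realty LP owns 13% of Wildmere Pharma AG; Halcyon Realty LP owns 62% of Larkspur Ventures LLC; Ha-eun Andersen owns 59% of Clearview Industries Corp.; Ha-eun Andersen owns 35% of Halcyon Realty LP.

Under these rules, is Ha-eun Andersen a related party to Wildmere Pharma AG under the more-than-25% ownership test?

By sibling attribution (R1), Ha-eun Andersen is treated as also owning Sofia Andersen's interest in Clearview Industries Corp, giving 59% + 7% = 66%.
By sibling attribution (R1), Ha-eun Andersen is treated as also owning Sofia Andersen's interest in Meridian Holdings Ltd, giving 63% + 37% = 100%.
Chain via Clearview Industries Corp. (R3): 66% × 47% = 31.02% of Wildmere Pharma AG.
Chain via Meridian Holdings Ltd (R3): 100% × 29% = 29% of Wildmere Pharma AG.
Chain via Halcyon Realty LP (R3): 35% × 13% = 4.55% of Wildmere Pharma AG.
Aggregating (R2): 31.02% + 29% + 4.55% = 64.57%.
64.57% exceeds the 25% threshold, so Ha-eun is a related party to Wildmere Pharma AG.

Yes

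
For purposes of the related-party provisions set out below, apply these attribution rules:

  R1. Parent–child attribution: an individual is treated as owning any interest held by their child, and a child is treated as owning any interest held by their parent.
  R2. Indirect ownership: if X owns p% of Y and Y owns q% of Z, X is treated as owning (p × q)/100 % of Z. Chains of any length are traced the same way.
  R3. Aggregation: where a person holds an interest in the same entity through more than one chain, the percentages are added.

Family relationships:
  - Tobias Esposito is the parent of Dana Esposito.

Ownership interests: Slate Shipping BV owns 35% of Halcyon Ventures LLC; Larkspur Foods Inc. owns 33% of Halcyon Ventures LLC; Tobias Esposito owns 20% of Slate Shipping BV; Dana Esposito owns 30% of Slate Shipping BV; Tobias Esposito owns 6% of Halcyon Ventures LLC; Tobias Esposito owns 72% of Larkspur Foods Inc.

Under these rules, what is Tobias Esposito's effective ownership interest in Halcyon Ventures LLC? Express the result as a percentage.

47.26%

By parent–child attribution (R1), Tobias Esposito is treated as also owning Dana Esposito's interest in Slate Shipping BV, giving 20% + 30% = 50%.
Chain via Slate Shipping BV (R2): 50% × 35% = 17.5% of Halcyon Ventures LLC.
Chain via Larkspur Foods Inc. (R2): 72% × 33% = 23.76% of Halcyon Ventures LLC.
Direct interest in Halcyon Ventures LLC: 6%.
Aggregating (R3): 17.5% + 23.76% + 6% = 47.26%.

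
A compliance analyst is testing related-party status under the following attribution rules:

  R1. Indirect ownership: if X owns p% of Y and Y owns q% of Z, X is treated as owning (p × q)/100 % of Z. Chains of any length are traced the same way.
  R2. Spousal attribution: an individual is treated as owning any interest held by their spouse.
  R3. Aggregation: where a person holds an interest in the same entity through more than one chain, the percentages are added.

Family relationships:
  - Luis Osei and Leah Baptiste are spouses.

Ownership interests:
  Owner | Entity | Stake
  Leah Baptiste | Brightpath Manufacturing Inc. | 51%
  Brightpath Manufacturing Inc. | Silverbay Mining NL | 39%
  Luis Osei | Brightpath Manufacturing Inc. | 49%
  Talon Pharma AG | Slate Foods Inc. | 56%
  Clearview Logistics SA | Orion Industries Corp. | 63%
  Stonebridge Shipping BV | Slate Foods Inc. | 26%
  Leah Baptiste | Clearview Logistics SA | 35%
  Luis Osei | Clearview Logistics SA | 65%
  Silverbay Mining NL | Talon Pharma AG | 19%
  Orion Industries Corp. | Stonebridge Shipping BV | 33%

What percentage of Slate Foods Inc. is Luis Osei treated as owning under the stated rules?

By spousal attribution (R2), Luis Osei is treated as also owning Leah Baptiste's interest in Clearview Logistics SA, giving 65% + 35% = 100%.
By spousal attribution (R2), Luis Osei is treated as also owning Leah Baptiste's interest in Brightpath Manufacturing Inc, giving 49% + 51% = 100%.
Chain via Clearview Logistics SA → Orion Industries Corp. → Stonebridge Shipping BV (R1): 100% × 63% × 33% × 26% = 5.4054% of Slate Foods Inc.
Chain via Brightpath Manufacturing Inc. → Silverbay Mining NL → Talon Pharma AG (R1): 100% × 39% × 19% × 56% = 4.1496% of Slate Foods Inc.
Aggregating (R3): 5.4054% + 4.1496% = 9.555%.

9.555%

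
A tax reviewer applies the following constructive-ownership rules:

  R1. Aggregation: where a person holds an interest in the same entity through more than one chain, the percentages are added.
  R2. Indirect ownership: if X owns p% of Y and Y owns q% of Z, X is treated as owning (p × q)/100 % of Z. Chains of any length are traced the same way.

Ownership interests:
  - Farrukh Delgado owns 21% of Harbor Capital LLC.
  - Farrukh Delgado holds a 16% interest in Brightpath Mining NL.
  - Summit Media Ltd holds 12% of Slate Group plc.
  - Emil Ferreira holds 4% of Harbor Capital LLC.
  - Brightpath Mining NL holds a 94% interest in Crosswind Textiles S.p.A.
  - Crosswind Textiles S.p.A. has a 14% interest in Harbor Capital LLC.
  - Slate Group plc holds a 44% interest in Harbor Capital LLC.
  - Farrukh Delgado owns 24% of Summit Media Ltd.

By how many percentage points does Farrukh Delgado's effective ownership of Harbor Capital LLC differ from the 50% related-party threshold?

Chain via Brightpath Mining NL → Crosswind Textiles S.p.A. (R2): 16% × 94% × 14% = 2.1056% of Harbor Capital LLC.
Chain via Summit Media Ltd → Slate Group plc (R2): 24% × 12% × 44% = 1.2672% of Harbor Capital LLC.
Direct interest in Harbor Capital LLC: 21%.
Aggregating (R1): 2.1056% + 1.2672% + 21% = 24.3728%.
24.3728% falls short of the 50% threshold by 25.6272 percentage points.

25.6272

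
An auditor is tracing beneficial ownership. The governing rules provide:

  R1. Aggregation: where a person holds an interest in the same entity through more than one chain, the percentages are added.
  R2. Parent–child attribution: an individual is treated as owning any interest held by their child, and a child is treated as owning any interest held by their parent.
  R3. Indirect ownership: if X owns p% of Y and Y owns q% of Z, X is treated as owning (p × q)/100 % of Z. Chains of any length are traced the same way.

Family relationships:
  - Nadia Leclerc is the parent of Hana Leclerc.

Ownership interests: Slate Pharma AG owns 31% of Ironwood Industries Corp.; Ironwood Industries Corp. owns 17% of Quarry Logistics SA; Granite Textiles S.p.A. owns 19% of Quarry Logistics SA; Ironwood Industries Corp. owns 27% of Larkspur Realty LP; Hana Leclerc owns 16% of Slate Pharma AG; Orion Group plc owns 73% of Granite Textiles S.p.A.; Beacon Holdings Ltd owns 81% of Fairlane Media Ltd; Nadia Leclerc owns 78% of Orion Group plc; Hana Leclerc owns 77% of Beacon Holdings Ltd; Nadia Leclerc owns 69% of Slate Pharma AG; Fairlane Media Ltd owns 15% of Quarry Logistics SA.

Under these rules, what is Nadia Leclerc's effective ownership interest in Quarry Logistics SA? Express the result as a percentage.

24.6536%

By parent–child attribution (R2), Nadia Leclerc is treated as also owning Hana Leclerc's interest in Slate Pharma AG, giving 69% + 16% = 85%.
By parent–child attribution (R2), Nadia Leclerc is treated as owning Hana Leclerc's 77% interest in Beacon Holdings Ltd.
Chain via Slate Pharma AG → Ironwood Industries Corp. (R3): 85% × 31% × 17% = 4.4795% of Quarry Logistics SA.
Chain via Orion Group plc → Granite Textiles S.p.A. (R3): 78% × 73% × 19% = 10.8186% of Quarry Logistics SA.
Chain via Beacon Holdings Ltd → Fairlane Media Ltd (R3): 77% × 81% × 15% = 9.3555% of Quarry Logistics SA.
Aggregating (R1): 4.4795% + 10.8186% + 9.3555% = 24.6536%.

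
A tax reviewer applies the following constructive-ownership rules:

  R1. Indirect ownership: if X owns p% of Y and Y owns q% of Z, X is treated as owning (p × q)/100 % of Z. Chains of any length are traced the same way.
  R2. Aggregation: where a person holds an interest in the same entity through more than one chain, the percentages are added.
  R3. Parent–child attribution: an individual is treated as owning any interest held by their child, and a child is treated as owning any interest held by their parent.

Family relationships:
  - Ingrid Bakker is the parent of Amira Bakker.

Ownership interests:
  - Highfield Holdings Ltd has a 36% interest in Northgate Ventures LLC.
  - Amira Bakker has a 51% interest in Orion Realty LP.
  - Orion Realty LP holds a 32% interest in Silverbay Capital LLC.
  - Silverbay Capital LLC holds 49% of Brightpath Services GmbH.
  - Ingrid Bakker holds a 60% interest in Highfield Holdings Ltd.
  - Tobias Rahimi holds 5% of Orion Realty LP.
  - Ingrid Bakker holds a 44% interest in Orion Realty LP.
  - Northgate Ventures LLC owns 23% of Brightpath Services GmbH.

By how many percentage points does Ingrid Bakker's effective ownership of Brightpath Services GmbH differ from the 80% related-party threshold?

By parent–child attribution (R3), Ingrid Bakker is treated as also owning Amira Bakker's interest in Orion Realty LP, giving 44% + 51% = 95%.
Chain via Orion Realty LP → Silverbay Capital LLC (R1): 95% × 32% × 49% = 14.896% of Brightpath Services GmbH.
Chain via Highfield Holdings Ltd → Northgate Ventures LLC (R1): 60% × 36% × 23% = 4.968% of Brightpath Services GmbH.
Aggregating (R2): 14.896% + 4.968% = 19.864%.
19.864% falls short of the 80% threshold by 60.136 percentage points.

60.136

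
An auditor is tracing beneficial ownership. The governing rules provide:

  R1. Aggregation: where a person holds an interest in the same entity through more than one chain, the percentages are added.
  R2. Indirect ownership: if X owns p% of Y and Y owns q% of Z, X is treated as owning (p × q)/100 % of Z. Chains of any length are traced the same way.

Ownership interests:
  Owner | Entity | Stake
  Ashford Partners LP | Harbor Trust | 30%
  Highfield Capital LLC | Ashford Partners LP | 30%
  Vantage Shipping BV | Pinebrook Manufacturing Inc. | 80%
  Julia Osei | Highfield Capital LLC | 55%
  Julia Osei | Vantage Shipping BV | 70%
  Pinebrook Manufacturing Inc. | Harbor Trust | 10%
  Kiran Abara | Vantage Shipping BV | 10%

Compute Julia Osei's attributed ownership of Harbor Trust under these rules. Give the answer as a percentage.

10.55%

Chain via Vantage Shipping BV → Pinebrook Manufacturing Inc. (R2): 70% × 80% × 10% = 5.6% of Harbor Trust.
Chain via Highfield Capital LLC → Ashford Partners LP (R2): 55% × 30% × 30% = 4.95% of Harbor Trust.
Aggregating (R1): 5.6% + 4.95% = 10.55%.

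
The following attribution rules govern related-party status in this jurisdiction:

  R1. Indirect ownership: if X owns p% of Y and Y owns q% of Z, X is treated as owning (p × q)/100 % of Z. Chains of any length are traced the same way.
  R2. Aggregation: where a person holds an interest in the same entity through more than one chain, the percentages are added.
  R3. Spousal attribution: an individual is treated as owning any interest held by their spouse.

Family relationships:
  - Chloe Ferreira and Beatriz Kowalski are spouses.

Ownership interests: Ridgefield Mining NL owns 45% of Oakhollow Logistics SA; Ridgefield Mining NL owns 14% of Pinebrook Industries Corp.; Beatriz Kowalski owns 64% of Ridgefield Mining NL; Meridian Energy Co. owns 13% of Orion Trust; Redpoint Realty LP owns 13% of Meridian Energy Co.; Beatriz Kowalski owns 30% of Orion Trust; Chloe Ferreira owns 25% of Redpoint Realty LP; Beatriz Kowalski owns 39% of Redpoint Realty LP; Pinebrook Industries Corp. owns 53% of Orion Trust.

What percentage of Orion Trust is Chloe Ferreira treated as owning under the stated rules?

35.8304%

By spousal attribution (R3), Chloe Ferreira is treated as also owning Beatriz Kowalski's interest in Redpoint Realty LP, giving 25% + 39% = 64%.
By spousal attribution (R3), Chloe Ferreira is treated as owning Beatriz Kowalski's 64% interest in Ridgefield Mining NL.
By spousal attribution (R3), Chloe Ferreira is treated as owning Beatriz Kowalski's 30% interest in Orion Trust.
Chain via Redpoint Realty LP → Meridian Energy Co. (R1): 64% × 13% × 13% = 1.0816% of Orion Trust.
Chain via Ridgefield Mining NL → Pinebrook Industries Corp. (R1): 64% × 14% × 53% = 4.7488% of Orion Trust.
Direct interest in Orion Trust: 30%.
Aggregating (R2): 1.0816% + 4.7488% + 30% = 35.8304%.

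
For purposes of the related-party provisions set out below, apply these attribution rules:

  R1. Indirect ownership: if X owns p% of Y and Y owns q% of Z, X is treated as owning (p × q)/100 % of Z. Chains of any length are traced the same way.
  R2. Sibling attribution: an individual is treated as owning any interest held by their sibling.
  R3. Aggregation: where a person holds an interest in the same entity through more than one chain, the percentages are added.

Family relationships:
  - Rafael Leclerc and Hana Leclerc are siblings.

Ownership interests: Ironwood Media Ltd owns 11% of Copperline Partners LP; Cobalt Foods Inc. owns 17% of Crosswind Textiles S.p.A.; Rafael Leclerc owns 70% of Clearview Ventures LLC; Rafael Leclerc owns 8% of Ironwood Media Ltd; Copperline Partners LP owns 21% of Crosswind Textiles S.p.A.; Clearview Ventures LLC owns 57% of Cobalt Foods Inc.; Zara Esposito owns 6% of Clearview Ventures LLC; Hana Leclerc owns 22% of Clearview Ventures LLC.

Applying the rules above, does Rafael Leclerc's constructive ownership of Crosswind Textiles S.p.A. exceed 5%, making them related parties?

By sibling attribution (R2), Rafael Leclerc is treated as also owning Hana Leclerc's interest in Clearview Ventures LLC, giving 70% + 22% = 92%.
Chain via Clearview Ventures LLC → Cobalt Foods Inc. (R1): 92% × 57% × 17% = 8.9148% of Crosswind Textiles S.p.A.
Chain via Ironwood Media Ltd → Copperline Partners LP (R1): 8% × 11% × 21% = 0.1848% of Crosswind Textiles S.p.A.
Aggregating (R3): 8.9148% + 0.1848% = 9.0996%.
9.0996% exceeds the 5% threshold, so Rafael is a related party to Crosswind Textiles S.p.A.

Yes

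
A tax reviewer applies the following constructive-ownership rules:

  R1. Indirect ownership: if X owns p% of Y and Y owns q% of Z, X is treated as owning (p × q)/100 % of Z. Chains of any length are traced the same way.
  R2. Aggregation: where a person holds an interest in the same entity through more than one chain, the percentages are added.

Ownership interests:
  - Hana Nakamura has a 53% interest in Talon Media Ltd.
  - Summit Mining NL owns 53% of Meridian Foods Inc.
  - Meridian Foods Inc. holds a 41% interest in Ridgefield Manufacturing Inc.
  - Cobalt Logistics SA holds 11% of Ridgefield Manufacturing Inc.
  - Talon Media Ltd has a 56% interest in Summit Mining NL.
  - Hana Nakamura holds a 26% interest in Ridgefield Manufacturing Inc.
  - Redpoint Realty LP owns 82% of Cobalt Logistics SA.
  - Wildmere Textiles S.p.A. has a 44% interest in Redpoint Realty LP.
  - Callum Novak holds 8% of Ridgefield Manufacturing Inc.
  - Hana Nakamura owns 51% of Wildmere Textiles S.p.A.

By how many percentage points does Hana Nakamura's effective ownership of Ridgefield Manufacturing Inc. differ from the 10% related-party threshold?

24.473552

Chain via Wildmere Textiles S.p.A. → Redpoint Realty LP → Cobalt Logistics SA (R1): 51% × 44% × 82% × 11% = 2.024088% of Ridgefield Manufacturing Inc.
Chain via Talon Media Ltd → Summit Mining NL → Meridian Foods Inc. (R1): 53% × 56% × 53% × 41% = 6.449464% of Ridgefield Manufacturing Inc.
Direct interest in Ridgefield Manufacturing Inc: 26%.
Aggregating (R2): 2.024088% + 6.449464% + 26% = 34.473552%.
34.473552% exceeds the 10% threshold by 24.473552 percentage points.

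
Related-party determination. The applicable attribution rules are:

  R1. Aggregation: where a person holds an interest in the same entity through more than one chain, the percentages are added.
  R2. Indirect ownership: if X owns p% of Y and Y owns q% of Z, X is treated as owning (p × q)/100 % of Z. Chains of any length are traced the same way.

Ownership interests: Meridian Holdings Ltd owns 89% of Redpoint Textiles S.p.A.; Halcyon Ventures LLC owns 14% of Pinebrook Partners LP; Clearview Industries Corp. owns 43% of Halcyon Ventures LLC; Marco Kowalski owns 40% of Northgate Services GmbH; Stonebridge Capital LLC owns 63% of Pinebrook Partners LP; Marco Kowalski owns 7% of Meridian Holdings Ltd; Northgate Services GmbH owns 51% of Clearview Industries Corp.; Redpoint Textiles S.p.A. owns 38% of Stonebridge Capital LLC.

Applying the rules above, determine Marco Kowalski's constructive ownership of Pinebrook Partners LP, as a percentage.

Chain via Northgate Services GmbH → Clearview Industries Corp. → Halcyon Ventures LLC (R2): 40% × 51% × 43% × 14% = 1.22808% of Pinebrook Partners LP.
Chain via Meridian Holdings Ltd → Redpoint Textiles S.p.A. → Stonebridge Capital LLC (R2): 7% × 89% × 38% × 63% = 1.491462% of Pinebrook Partners LP.
Aggregating (R1): 1.22808% + 1.491462% = 2.719542%.

2.719542%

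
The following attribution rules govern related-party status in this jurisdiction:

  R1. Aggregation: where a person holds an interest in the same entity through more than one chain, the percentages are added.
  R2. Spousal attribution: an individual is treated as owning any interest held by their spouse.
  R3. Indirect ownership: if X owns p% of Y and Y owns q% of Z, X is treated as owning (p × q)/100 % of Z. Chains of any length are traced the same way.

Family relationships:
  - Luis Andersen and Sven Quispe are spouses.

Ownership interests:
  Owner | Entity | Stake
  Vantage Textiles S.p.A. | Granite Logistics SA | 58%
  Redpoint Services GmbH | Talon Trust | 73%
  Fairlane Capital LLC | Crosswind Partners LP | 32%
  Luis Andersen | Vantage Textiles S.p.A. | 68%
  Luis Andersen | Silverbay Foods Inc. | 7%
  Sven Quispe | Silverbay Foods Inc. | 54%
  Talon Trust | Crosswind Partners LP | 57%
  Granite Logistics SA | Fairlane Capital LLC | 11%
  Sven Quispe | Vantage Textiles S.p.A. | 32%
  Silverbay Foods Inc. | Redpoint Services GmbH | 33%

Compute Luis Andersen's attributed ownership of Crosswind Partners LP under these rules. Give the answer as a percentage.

By spousal attribution (R2), Luis Andersen is treated as also owning Sven Quispe's interest in Silverbay Foods Inc, giving 7% + 54% = 61%.
By spousal attribution (R2), Luis Andersen is treated as also owning Sven Quispe's interest in Vantage Textiles S.p.A, giving 68% + 32% = 100%.
Chain via Silverbay Foods Inc. → Redpoint Services GmbH → Talon Trust (R3): 61% × 33% × 73% × 57% = 8.376093% of Crosswind Partners LP.
Chain via Vantage Textiles S.p.A. → Granite Logistics SA → Fairlane Capital LLC (R3): 100% × 58% × 11% × 32% = 2.0416% of Crosswind Partners LP.
Aggregating (R1): 8.376093% + 2.0416% = 10.417693%.

10.417693%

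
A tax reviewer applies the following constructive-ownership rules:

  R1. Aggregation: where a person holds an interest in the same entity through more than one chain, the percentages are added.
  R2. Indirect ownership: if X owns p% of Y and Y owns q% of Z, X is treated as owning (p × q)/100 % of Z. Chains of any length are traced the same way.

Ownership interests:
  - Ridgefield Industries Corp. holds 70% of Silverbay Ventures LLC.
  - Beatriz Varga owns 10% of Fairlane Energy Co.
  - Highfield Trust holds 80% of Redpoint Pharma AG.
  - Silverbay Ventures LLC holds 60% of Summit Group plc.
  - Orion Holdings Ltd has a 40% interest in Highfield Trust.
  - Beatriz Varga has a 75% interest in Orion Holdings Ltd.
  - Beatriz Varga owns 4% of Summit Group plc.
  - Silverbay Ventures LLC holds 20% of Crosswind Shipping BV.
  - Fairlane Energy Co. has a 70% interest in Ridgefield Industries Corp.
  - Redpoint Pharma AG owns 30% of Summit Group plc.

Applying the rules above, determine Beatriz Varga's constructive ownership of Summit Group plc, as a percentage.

Chain via Fairlane Energy Co. → Ridgefield Industries Corp. → Silverbay Ventures LLC (R2): 10% × 70% × 70% × 60% = 2.94% of Summit Group plc.
Chain via Orion Holdings Ltd → Highfield Trust → Redpoint Pharma AG (R2): 75% × 40% × 80% × 30% = 7.2% of Summit Group plc.
Direct interest in Summit Group plc: 4%.
Aggregating (R1): 2.94% + 7.2% + 4% = 14.14%.

14.14%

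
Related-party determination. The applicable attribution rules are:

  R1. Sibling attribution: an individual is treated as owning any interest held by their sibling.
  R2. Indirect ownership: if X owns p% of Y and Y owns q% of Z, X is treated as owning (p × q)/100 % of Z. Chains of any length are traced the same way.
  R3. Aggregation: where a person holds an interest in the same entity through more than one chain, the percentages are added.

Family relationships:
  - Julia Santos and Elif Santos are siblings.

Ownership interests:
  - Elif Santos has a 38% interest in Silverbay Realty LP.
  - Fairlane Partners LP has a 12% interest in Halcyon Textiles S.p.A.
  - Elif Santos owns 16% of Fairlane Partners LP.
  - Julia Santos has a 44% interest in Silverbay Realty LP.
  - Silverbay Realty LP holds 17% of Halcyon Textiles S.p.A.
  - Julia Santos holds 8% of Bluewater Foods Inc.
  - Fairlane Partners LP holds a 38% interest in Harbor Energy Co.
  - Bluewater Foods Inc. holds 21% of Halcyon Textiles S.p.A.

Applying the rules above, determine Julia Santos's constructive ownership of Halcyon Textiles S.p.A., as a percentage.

17.54%

By sibling attribution (R1), Julia Santos is treated as also owning Elif Santos's interest in Silverbay Realty LP, giving 44% + 38% = 82%.
By sibling attribution (R1), Julia Santos is treated as owning Elif Santos's 16% interest in Fairlane Partners LP.
Chain via Bluewater Foods Inc. (R2): 8% × 21% = 1.68% of Halcyon Textiles S.p.A.
Chain via Silverbay Realty LP (R2): 82% × 17% = 13.94% of Halcyon Textiles S.p.A.
Chain via Fairlane Partners LP (R2): 16% × 12% = 1.92% of Halcyon Textiles S.p.A.
Aggregating (R3): 1.68% + 13.94% + 1.92% = 17.54%.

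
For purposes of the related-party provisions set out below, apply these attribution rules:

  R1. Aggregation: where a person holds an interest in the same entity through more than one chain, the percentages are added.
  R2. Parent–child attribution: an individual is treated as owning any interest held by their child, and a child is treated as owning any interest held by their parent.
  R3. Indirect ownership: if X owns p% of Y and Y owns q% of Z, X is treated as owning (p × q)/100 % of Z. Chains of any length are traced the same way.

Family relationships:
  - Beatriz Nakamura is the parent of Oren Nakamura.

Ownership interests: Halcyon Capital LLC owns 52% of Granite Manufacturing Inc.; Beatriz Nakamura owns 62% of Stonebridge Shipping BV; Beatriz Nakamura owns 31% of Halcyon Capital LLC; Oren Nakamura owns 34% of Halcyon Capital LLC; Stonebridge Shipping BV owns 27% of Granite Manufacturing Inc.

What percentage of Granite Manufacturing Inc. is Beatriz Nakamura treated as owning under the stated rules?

By parent–child attribution (R2), Beatriz Nakamura is treated as also owning Oren Nakamura's interest in Halcyon Capital LLC, giving 31% + 34% = 65%.
Chain via Halcyon Capital LLC (R3): 65% × 52% = 33.8% of Granite Manufacturing Inc.
Chain via Stonebridge Shipping BV (R3): 62% × 27% = 16.74% of Granite Manufacturing Inc.
Aggregating (R1): 33.8% + 16.74% = 50.54%.

50.54%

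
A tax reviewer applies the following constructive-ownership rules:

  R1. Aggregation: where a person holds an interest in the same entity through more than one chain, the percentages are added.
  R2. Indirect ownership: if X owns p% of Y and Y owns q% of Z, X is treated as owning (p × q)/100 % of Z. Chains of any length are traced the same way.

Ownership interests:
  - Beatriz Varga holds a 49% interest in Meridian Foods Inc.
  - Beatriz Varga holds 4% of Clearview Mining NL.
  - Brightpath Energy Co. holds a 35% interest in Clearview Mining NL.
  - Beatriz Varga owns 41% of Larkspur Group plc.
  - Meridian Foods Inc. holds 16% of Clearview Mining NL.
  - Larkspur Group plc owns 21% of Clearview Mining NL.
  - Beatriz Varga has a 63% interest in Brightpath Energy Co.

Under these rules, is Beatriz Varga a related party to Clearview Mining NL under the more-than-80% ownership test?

Chain via Meridian Foods Inc. (R2): 49% × 16% = 7.84% of Clearview Mining NL.
Chain via Larkspur Group plc (R2): 41% × 21% = 8.61% of Clearview Mining NL.
Chain via Brightpath Energy Co. (R2): 63% × 35% = 22.05% of Clearview Mining NL.
Direct interest in Clearview Mining NL: 4%.
Aggregating (R1): 7.84% + 8.61% + 22.05% + 4% = 42.5%.
42.5% does not exceed the 80% threshold, so Beatriz is not a related party to Clearview Mining NL.

No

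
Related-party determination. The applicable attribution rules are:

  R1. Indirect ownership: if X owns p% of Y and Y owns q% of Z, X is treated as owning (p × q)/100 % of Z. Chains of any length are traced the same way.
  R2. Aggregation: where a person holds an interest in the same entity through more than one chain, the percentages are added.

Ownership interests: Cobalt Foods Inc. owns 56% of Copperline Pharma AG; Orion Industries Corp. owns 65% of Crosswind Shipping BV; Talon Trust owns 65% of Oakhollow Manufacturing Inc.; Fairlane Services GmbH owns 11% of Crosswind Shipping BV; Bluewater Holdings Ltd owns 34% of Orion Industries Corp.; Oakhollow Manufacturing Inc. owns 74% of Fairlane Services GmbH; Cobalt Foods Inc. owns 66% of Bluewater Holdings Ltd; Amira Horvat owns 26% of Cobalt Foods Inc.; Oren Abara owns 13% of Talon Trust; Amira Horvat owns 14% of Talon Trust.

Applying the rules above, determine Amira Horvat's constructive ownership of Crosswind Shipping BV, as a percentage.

4.5331%

Chain via Talon Trust → Oakhollow Manufacturing Inc. → Fairlane Services GmbH (R1): 14% × 65% × 74% × 11% = 0.74074% of Crosswind Shipping BV.
Chain via Cobalt Foods Inc. → Bluewater Holdings Ltd → Orion Industries Corp. (R1): 26% × 66% × 34% × 65% = 3.79236% of Crosswind Shipping BV.
Aggregating (R2): 0.74074% + 3.79236% = 4.5331%.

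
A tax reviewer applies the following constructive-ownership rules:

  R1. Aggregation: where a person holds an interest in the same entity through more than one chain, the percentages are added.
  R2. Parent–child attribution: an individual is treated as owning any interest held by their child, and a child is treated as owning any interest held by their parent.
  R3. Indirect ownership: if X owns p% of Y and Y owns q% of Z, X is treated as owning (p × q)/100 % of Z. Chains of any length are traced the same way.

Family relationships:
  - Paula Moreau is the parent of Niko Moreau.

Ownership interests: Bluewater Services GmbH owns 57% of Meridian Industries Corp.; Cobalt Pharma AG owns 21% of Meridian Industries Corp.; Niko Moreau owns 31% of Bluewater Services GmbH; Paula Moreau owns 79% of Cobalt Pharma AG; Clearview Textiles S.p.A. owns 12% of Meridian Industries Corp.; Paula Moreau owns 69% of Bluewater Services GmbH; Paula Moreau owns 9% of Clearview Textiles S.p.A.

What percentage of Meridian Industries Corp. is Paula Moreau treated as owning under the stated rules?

By parent–child attribution (R2), Paula Moreau is treated as also owning Niko Moreau's interest in Bluewater Services GmbH, giving 69% + 31% = 100%.
Chain via Cobalt Pharma AG (R3): 79% × 21% = 16.59% of Meridian Industries Corp.
Chain via Bluewater Services GmbH (R3): 100% × 57% = 57% of Meridian Industries Corp.
Chain via Clearview Textiles S.p.A. (R3): 9% × 12% = 1.08% of Meridian Industries Corp.
Aggregating (R1): 16.59% + 57% + 1.08% = 74.67%.

74.67%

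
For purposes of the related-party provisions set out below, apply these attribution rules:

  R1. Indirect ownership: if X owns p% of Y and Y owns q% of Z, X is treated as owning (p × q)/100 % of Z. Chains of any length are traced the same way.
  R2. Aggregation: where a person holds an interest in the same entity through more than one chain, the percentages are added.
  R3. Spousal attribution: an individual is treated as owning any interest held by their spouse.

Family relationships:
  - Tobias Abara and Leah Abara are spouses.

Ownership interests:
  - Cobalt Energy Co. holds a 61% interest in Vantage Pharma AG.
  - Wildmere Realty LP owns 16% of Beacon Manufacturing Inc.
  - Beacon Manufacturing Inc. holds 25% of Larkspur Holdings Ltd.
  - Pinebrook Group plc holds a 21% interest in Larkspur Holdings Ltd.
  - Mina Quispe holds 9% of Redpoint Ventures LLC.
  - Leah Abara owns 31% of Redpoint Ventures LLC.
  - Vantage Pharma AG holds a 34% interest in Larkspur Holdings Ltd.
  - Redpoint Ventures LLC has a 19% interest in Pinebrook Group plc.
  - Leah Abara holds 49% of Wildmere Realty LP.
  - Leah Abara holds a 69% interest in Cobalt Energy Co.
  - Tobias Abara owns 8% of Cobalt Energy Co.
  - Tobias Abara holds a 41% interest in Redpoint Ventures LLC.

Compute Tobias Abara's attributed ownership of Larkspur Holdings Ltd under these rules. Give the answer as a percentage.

By spousal attribution (R3), Tobias Abara is treated as also owning Leah Abara's interest in Cobalt Energy Co, giving 8% + 69% = 77%.
By spousal attribution (R3), Tobias Abara is treated as also owning Leah Abara's interest in Redpoint Ventures LLC, giving 41% + 31% = 72%.
By spousal attribution (R3), Tobias Abara is treated as owning Leah Abara's 49% interest in Wildmere Realty LP.
Chain via Cobalt Energy Co. → Vantage Pharma AG (R1): 77% × 61% × 34% = 15.9698% of Larkspur Holdings Ltd.
Chain via Redpoint Ventures LLC → Pinebrook Group plc (R1): 72% × 19% × 21% = 2.8728% of Larkspur Holdings Ltd.
Chain via Wildmere Realty LP → Beacon Manufacturing Inc. (R1): 49% × 16% × 25% = 1.96% of Larkspur Holdings Ltd.
Aggregating (R2): 15.9698% + 2.8728% + 1.96% = 20.8026%.

20.8026%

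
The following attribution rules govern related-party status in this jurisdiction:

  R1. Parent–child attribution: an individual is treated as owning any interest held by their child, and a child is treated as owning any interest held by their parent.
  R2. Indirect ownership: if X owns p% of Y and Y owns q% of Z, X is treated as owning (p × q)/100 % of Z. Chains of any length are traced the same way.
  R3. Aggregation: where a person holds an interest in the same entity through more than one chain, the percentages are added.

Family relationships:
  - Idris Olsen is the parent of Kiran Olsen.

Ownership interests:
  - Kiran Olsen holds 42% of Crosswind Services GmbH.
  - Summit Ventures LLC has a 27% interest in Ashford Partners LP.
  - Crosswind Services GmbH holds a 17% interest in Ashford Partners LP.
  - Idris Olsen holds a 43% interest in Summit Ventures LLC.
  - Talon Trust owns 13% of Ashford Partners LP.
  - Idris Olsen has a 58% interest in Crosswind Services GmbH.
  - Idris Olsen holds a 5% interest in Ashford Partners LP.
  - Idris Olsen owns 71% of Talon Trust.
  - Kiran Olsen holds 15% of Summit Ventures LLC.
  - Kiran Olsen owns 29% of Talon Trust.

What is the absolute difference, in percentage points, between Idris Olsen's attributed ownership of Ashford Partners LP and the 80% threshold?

29.34

By parent–child attribution (R1), Idris Olsen is treated as also owning Kiran Olsen's interest in Talon Trust, giving 71% + 29% = 100%.
By parent–child attribution (R1), Idris Olsen is treated as also owning Kiran Olsen's interest in Summit Ventures LLC, giving 43% + 15% = 58%.
By parent–child attribution (R1), Idris Olsen is treated as also owning Kiran Olsen's interest in Crosswind Services GmbH, giving 58% + 42% = 100%.
Chain via Talon Trust (R2): 100% × 13% = 13% of Ashford Partners LP.
Chain via Summit Ventures LLC (R2): 58% × 27% = 15.66% of Ashford Partners LP.
Chain via Crosswind Services GmbH (R2): 100% × 17% = 17% of Ashford Partners LP.
Direct interest in Ashford Partners LP: 5%.
Aggregating (R3): 13% + 15.66% + 17% + 5% = 50.66%.
50.66% falls short of the 80% threshold by 29.34 percentage points.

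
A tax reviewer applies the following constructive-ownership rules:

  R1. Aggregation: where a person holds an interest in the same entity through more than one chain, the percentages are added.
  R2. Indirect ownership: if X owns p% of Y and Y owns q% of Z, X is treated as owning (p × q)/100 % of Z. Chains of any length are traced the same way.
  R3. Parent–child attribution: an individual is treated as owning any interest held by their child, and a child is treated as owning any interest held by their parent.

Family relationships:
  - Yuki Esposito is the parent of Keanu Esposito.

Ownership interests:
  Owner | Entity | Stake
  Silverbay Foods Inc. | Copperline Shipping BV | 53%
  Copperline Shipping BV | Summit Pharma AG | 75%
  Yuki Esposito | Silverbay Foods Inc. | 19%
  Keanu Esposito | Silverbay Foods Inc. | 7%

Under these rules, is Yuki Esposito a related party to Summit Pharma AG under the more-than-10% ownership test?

Yes

By parent–child attribution (R3), Yuki Esposito is treated as also owning Keanu Esposito's interest in Silverbay Foods Inc, giving 19% + 7% = 26%.
Chain via Silverbay Foods Inc. → Copperline Shipping BV (R2): 26% × 53% × 75% = 10.335% of Summit Pharma AG.
10.335% exceeds the 10% threshold, so Yuki is a related party to Summit Pharma AG.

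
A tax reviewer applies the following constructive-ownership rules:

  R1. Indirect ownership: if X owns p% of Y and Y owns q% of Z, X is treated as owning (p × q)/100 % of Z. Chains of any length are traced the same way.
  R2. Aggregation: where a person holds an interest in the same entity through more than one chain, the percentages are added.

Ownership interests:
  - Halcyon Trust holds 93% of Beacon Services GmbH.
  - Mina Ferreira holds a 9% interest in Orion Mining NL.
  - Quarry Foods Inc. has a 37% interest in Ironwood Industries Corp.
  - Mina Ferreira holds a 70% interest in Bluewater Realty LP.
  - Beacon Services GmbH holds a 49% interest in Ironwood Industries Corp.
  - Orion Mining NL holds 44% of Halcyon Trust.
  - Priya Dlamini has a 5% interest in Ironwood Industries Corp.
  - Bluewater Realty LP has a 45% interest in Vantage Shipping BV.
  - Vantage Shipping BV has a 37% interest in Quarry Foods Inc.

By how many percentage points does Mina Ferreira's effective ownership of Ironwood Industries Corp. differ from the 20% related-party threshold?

Chain via Orion Mining NL → Halcyon Trust → Beacon Services GmbH (R1): 9% × 44% × 93% × 49% = 1.804572% of Ironwood Industries Corp.
Chain via Bluewater Realty LP → Vantage Shipping BV → Quarry Foods Inc. (R1): 70% × 45% × 37% × 37% = 4.31235% of Ironwood Industries Corp.
Aggregating (R2): 1.804572% + 4.31235% = 6.116922%.
6.116922% falls short of the 20% threshold by 13.883078 percentage points.

13.883078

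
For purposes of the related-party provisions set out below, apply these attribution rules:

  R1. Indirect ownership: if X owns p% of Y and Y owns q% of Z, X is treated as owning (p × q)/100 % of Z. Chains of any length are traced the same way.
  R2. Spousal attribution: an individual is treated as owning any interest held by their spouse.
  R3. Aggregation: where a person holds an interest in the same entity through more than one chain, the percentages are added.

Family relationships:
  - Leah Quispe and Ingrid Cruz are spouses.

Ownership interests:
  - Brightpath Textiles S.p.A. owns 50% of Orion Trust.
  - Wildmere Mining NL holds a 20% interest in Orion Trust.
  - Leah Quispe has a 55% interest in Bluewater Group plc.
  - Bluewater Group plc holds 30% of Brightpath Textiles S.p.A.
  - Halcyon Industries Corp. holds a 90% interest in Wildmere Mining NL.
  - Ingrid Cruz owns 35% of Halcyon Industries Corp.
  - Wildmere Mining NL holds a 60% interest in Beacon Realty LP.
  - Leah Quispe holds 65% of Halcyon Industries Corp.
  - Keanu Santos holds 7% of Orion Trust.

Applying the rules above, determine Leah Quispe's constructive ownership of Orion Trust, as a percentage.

By spousal attribution (R2), Leah Quispe is treated as also owning Ingrid Cruz's interest in Halcyon Industries Corp, giving 65% + 35% = 100%.
Chain via Bluewater Group plc → Brightpath Textiles S.p.A. (R1): 55% × 30% × 50% = 8.25% of Orion Trust.
Chain via Halcyon Industries Corp. → Wildmere Mining NL (R1): 100% × 90% × 20% = 18% of Orion Trust.
Aggregating (R3): 8.25% + 18% = 26.25%.

26.25%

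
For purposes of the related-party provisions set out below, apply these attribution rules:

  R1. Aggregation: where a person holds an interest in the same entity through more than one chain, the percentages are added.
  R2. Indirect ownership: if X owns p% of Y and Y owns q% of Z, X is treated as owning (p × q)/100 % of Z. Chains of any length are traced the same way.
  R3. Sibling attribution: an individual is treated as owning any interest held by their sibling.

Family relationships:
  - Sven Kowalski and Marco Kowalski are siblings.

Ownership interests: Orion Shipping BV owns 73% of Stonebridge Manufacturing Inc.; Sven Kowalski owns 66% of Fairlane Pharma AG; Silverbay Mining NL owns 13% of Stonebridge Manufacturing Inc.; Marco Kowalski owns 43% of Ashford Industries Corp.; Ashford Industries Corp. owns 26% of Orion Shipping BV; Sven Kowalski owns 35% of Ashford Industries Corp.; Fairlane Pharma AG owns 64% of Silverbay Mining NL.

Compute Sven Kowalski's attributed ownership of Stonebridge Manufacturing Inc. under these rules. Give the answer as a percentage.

20.2956%

By sibling attribution (R3), Sven Kowalski is treated as also owning Marco Kowalski's interest in Ashford Industries Corp, giving 35% + 43% = 78%.
Chain via Fairlane Pharma AG → Silverbay Mining NL (R2): 66% × 64% × 13% = 5.4912% of Stonebridge Manufacturing Inc.
Chain via Ashford Industries Corp. → Orion Shipping BV (R2): 78% × 26% × 73% = 14.8044% of Stonebridge Manufacturing Inc.
Aggregating (R1): 5.4912% + 14.8044% = 20.2956%.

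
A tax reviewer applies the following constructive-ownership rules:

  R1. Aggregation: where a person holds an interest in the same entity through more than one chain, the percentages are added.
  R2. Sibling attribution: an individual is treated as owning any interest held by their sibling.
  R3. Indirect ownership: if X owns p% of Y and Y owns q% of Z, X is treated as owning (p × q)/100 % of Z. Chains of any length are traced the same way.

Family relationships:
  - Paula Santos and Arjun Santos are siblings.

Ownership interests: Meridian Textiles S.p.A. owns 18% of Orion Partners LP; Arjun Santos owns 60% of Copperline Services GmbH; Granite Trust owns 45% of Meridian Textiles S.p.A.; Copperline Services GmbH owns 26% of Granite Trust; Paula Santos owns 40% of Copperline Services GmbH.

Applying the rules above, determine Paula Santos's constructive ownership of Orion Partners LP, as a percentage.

By sibling attribution (R2), Paula Santos is treated as also owning Arjun Santos's interest in Copperline Services GmbH, giving 40% + 60% = 100%.
Chain via Copperline Services GmbH → Granite Trust → Meridian Textiles S.p.A. (R3): 100% × 26% × 45% × 18% = 2.106% of Orion Partners LP.

2.106%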